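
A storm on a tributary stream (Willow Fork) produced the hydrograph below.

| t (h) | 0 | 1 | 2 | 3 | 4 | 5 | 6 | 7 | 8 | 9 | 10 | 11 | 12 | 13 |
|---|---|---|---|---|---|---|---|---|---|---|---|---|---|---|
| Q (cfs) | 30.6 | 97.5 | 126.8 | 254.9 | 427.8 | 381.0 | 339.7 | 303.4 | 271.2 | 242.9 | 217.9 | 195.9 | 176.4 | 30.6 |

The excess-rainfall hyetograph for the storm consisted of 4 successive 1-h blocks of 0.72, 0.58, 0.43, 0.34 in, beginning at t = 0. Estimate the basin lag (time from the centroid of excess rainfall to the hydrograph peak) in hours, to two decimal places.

Centroid of excess rainfall: t_c = Σ P_i·t̄_i / ΣP_i = 1.6884 h (block centres at 0.5, 1.5, 2.5, 3.5 h).
Hydrograph peak occurs at t = 4 h, so basin lag t_L = 4 − 1.6884 = 2.31 h.

t_L ≈ 2.31 h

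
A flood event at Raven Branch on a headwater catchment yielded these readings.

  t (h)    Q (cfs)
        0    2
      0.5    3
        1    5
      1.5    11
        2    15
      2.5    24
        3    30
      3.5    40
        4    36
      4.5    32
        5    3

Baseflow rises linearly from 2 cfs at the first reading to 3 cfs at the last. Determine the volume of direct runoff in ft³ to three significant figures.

Direct-runoff ordinates (Q − Q_b): 0.00, 0.90, 2.80, 8.70, 12.60, 21.50, 27.40, 37.30, 33.20, 29.10, 0.00 cfs.
ΣQ_DR = 173.5 cfs.
With Δt = 0.5 h = 1800 s, V = ΣQ_DR · Δt = 173.5 × 1800 = 3.12 × 10^5 ft³.

V ≈ 3.12 × 10^5 ft³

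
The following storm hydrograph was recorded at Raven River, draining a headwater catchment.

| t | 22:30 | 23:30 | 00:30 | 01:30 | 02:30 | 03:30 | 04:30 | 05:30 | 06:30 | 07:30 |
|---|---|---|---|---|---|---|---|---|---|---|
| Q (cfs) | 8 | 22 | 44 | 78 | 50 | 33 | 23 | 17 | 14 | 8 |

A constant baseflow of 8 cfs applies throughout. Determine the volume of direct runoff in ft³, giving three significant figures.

V ≈ 7.81 × 10^5 ft³

Direct-runoff ordinates (Q − Q_b): 0.0, 14.0, 36.0, 70.0, 42.0, 25.0, 15.0, 9.0, 6.0, 0.0 cfs.
ΣQ_DR = 217.0 cfs.
With Δt = 1 h = 3600 s, V = ΣQ_DR · Δt = 217.0 × 3600 = 7.81 × 10^5 ft³.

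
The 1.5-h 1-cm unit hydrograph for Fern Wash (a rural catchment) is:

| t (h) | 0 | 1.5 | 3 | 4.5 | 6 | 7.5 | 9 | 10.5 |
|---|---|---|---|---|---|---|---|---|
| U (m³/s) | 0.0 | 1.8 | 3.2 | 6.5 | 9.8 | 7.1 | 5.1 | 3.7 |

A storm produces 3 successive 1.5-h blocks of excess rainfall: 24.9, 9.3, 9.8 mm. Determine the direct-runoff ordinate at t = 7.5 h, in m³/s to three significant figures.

Q ≈ 33.2 m³/s

By discrete convolution, Q_j = Σ (P_i / 10 mm) · U_{j−i}.
At t = 7.5 h (j=5): Q = (24.9/10)·7.1 + (9.3/10)·9.8 + (9.8/10)·6.5 = 33.2 m³/s.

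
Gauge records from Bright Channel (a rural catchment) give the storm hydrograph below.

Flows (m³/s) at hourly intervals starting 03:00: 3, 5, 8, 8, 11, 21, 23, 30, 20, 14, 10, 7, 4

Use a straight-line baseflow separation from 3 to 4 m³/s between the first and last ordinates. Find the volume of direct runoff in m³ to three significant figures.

Direct-runoff ordinates (Q − Q_b): 0.00, 1.92, 4.83, 4.75, 7.67, 17.58, 19.50, 26.42, 16.33, 10.25, 6.17, 3.08, 0.00 m³/s.
ΣQ_DR = 118.5 m³/s.
With Δt = 1 h = 3600 s, V = ΣQ_DR · Δt = 118.5 × 3600 = 4.27 × 10^5 m³.

V ≈ 4.27 × 10^5 m³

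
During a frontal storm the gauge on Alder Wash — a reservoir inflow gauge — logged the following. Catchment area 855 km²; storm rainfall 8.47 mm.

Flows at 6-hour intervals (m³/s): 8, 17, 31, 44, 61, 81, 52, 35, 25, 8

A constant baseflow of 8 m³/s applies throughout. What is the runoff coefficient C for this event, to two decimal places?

C ≈ 0.84

ΣQ_DR = 282.0 m³/s; V = ΣQ_DR·Δt = 6.091 × 10^6 m³.
Runoff depth d = V / A = 7.124 mm.
C = d / P = 7.124 / 8.47 = 0.84.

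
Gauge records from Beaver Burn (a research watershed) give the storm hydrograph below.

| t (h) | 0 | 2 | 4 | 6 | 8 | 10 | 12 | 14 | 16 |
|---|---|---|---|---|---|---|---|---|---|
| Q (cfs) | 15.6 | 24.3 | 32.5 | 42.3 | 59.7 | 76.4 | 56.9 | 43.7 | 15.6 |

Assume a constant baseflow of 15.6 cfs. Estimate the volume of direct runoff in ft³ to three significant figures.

V ≈ 1.63 × 10^6 ft³

Direct-runoff ordinates (Q − Q_b): 0.0, 8.7, 16.9, 26.7, 44.1, 60.8, 41.3, 28.1, 0.0 cfs.
ΣQ_DR = 226.6 cfs.
With Δt = 2 h = 7200 s, V = ΣQ_DR · Δt = 226.6 × 7200 = 1.63 × 10^6 ft³.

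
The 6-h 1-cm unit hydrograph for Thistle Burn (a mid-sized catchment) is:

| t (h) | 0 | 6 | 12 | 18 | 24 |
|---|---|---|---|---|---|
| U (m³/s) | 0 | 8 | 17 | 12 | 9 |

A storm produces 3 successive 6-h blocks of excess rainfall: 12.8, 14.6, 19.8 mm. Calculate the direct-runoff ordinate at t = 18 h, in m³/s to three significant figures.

By discrete convolution, Q_j = Σ (P_i / 10 mm) · U_{j−i}.
At t = 18 h (j=3): Q = (12.8/10)·12 + (14.6/10)·17 + (19.8/10)·8 = 56.0 m³/s.

Q ≈ 56.0 m³/s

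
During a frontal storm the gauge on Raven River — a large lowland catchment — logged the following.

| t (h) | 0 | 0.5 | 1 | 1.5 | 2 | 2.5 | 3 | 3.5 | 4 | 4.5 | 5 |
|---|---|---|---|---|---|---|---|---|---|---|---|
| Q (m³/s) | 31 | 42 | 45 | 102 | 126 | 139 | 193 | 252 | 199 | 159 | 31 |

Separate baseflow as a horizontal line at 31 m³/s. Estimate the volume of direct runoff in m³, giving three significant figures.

V ≈ 1.76 × 10^6 m³

Direct-runoff ordinates (Q − Q_b): 0.0, 11.0, 14.0, 71.0, 95.0, 108.0, 162.0, 221.0, 168.0, 128.0, 0.0 m³/s.
ΣQ_DR = 978.0 m³/s.
With Δt = 0.5 h = 1800 s, V = ΣQ_DR · Δt = 978.0 × 1800 = 1.76 × 10^6 m³.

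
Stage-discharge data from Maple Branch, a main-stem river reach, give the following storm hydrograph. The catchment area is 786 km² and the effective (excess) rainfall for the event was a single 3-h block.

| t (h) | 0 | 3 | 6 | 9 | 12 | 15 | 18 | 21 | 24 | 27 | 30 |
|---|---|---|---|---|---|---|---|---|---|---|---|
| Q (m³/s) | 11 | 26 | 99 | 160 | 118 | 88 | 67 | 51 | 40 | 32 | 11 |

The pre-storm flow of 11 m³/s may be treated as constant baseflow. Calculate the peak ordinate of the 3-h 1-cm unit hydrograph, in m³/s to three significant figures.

U_p ≈ 186 m³/s

Direct runoff: 0.0, 15.0, 88.0, 149.0, 107.0, 77.0, 56.0, 40.0, 29.0, 21.0, 0.0 m³/s; ΣQ_DR = 582.0 m³/s, peak = 149.0 m³/s.
Runoff depth d = ΣQ_DR·Δt / A = 582.0 × 10800 / (786 km²) = 7.997 mm.
The 1-cm UH is the DRH scaled by (10 mm)/d, so U_p = 149.0 × 10/7.997 = 186 m³/s.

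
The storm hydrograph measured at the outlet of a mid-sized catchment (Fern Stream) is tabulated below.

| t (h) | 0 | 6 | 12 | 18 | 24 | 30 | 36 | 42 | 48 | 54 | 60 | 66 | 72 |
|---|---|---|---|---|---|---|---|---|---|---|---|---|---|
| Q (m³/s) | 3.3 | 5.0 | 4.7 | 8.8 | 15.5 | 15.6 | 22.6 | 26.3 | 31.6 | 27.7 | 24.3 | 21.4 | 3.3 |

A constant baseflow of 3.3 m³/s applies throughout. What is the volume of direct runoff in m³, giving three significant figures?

V ≈ 3.61 × 10^6 m³

Direct-runoff ordinates (Q − Q_b): 0.0, 1.7, 1.4, 5.5, 12.2, 12.3, 19.3, 23.0, 28.3, 24.4, 21.0, 18.1, 0.0 m³/s.
ΣQ_DR = 167.2 m³/s.
With Δt = 6 h = 21600 s, V = ΣQ_DR · Δt = 167.2 × 21600 = 3.61 × 10^6 m³.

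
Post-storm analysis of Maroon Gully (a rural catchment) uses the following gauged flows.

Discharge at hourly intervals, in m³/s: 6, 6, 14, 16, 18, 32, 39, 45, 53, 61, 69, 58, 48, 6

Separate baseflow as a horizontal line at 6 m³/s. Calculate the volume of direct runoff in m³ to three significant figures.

V ≈ 1.39 × 10^6 m³

Direct-runoff ordinates (Q − Q_b): 0.0, 0.0, 8.0, 10.0, 12.0, 26.0, 33.0, 39.0, 47.0, 55.0, 63.0, 52.0, 42.0, 0.0 m³/s.
ΣQ_DR = 387.0 m³/s.
With Δt = 1 h = 3600 s, V = ΣQ_DR · Δt = 387.0 × 3600 = 1.39 × 10^6 m³.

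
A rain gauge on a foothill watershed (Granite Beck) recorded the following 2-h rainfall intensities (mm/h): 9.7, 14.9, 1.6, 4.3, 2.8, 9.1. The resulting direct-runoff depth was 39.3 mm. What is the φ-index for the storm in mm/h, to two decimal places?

Only the 3 blocks with intensity above φ contribute runoff: 9.7, 14.9, 9.1 mm/h.
Σ(I−φ)·Δt = d  ⇒  (9.7+14.9+9.1 − 3φ)·2 = 39.3
φ = (33.70 − 39.3/2) / 3 = 4.68 mm/h.

φ ≈ 4.68 mm/h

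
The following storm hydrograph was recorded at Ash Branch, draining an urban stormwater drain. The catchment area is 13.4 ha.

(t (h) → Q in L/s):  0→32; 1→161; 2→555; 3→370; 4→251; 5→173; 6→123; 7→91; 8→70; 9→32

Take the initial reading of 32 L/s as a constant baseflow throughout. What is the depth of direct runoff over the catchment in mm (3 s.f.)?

Direct runoff: 0.0, 129.0, 523.0, 338.0, 219.0, 141.0, 91.0, 59.0, 38.0, 0.0 L/s; ΣQ_DR = 1538 L/s.
V = ΣQ_DR · Δt = 1538 × 3600 s = 5.537 × 10^6 L.
Over A = 13.4 ha, depth = V / A = 41.3 mm.

d ≈ 41.3 mm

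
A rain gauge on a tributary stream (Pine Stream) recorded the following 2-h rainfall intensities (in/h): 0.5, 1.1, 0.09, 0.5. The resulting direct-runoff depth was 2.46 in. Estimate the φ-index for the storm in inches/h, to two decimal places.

Only the 3 blocks with intensity above φ contribute runoff: 0.5, 1.1, 0.5 in/h.
Σ(I−φ)·Δt = d  ⇒  (0.5+1.1+0.5 − 3φ)·2 = 2.46
φ = (2.100 − 2.46/2) / 3 = 0.29 in/h.

φ ≈ 0.29 in/h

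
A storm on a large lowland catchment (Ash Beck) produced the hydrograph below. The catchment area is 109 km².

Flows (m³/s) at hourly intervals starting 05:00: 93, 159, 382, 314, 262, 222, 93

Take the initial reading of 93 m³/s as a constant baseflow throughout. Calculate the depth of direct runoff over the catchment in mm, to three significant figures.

Direct runoff: 0.0, 66.0, 289.0, 221.0, 169.0, 129.0, 0.0 m³/s; ΣQ_DR = 874.0 m³/s.
V = ΣQ_DR · Δt = 874.0 × 3600 s = 3.146 × 10^6 m³.
Over A = 109 km², depth = V / A = 28.9 mm.

d ≈ 28.9 mm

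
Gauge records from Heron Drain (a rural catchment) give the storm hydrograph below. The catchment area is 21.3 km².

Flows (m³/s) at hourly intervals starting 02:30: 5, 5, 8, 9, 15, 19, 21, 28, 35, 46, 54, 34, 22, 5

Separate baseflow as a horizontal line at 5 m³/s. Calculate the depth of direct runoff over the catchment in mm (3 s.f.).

d ≈ 39.9 mm

Direct runoff: 0.0, 0.0, 3.0, 4.0, 10.0, 14.0, 16.0, 23.0, 30.0, 41.0, 49.0, 29.0, 17.0, 0.0 m³/s; ΣQ_DR = 236.0 m³/s.
V = ΣQ_DR · Δt = 236.0 × 3600 s = 8.496 × 10^5 m³.
Over A = 21.3 km², depth = V / A = 39.9 mm.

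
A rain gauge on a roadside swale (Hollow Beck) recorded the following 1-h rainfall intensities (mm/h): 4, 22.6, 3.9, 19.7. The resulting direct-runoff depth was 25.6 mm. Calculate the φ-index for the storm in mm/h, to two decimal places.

φ ≈ 8.35 mm/h

Only the 2 blocks with intensity above φ contribute runoff: 22.6, 19.7 mm/h.
Σ(I−φ)·Δt = d  ⇒  (22.6+19.7 − 2φ)·1 = 25.6
φ = (42.30 − 25.6/1) / 2 = 8.35 mm/h.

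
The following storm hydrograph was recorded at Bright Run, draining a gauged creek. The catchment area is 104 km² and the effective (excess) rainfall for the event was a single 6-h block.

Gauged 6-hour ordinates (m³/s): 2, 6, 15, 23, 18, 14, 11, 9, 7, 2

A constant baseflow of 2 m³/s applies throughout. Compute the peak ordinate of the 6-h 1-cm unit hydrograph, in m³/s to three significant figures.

U_p ≈ 11.6 m³/s

Direct runoff: 0.0, 4.0, 13.0, 21.0, 16.0, 12.0, 9.0, 7.0, 5.0, 0.0 m³/s; ΣQ_DR = 87.00 m³/s, peak = 21.0 m³/s.
Runoff depth d = ΣQ_DR·Δt / A = 87.00 × 21600 / (104 km²) = 18.07 mm.
The 1-cm UH is the DRH scaled by (10 mm)/d, so U_p = 21.0 × 10/18.07 = 11.6 m³/s.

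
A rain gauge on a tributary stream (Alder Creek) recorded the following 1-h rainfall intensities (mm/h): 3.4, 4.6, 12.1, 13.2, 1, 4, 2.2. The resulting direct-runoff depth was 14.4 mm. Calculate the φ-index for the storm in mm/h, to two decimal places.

Only the 2 blocks with intensity above φ contribute runoff: 12.1, 13.2 mm/h.
Σ(I−φ)·Δt = d  ⇒  (12.1+13.2 − 2φ)·1 = 14.4
φ = (25.30 − 14.4/1) / 2 = 5.45 mm/h.

φ ≈ 5.45 mm/h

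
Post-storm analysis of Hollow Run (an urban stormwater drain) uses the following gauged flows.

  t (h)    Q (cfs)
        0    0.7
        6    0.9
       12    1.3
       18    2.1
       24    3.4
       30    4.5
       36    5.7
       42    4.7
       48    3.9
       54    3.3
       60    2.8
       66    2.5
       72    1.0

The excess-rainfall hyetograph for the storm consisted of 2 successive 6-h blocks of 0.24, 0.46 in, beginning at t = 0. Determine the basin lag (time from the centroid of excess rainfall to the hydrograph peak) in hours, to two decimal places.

Centroid of excess rainfall: t_c = Σ P_i·t̄_i / ΣP_i = 6.9429 h (block centres at 3, 9 h).
Hydrograph peak occurs at t = 36 h, so basin lag t_L = 36 − 6.9429 = 29.06 h.

t_L ≈ 29.06 h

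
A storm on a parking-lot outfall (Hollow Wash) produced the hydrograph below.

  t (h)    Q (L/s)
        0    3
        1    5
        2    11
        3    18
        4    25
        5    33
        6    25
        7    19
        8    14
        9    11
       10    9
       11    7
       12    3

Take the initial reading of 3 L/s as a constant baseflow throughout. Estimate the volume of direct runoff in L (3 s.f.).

V ≈ 5.18 × 10^5 L

Direct-runoff ordinates (Q − Q_b): 0.0, 2.0, 8.0, 15.0, 22.0, 30.0, 22.0, 16.0, 11.0, 8.0, 6.0, 4.0, 0.0 L/s.
ΣQ_DR = 144.0 L/s.
With Δt = 1 h = 3600 s, V = ΣQ_DR · Δt = 144.0 × 3600 = 5.18 × 10^5 L.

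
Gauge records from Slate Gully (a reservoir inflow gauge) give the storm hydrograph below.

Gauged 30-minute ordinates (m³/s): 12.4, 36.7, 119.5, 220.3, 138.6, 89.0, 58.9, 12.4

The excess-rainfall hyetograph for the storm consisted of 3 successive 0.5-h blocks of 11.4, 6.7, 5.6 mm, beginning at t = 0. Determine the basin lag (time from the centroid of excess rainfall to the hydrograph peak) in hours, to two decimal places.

Centroid of excess rainfall: t_c = Σ P_i·t̄_i / ΣP_i = 0.6276 h (block centres at 0.25, 0.75, 1.25 h).
Hydrograph peak occurs at t = 1.5 h, so basin lag t_L = 1.5 − 0.6276 = 0.87 h.

t_L ≈ 0.87 h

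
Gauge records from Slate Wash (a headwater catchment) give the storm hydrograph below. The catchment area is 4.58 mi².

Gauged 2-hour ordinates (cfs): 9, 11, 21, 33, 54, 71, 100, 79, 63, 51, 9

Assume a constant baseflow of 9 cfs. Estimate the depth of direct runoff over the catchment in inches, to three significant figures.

Direct runoff: 0.0, 2.0, 12.0, 24.0, 45.0, 62.0, 91.0, 70.0, 54.0, 42.0, 0.0 cfs; ΣQ_DR = 402.0 cfs.
V = ΣQ_DR · Δt = 402.0 × 7200 s = 2.894 × 10^6 ft³.
Over A = 4.58 mi², depth = V / A = 0.272 in.

d ≈ 0.272 in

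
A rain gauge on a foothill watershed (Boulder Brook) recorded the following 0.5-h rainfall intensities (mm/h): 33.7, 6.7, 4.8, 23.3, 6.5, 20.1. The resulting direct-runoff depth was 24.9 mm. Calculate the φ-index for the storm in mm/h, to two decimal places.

Only the 3 blocks with intensity above φ contribute runoff: 33.7, 23.3, 20.1 mm/h.
Σ(I−φ)·Δt = d  ⇒  (33.7+23.3+20.1 − 3φ)·0.5 = 24.9
φ = (77.10 − 24.9/0.5) / 3 = 9.10 mm/h.

φ ≈ 9.10 mm/h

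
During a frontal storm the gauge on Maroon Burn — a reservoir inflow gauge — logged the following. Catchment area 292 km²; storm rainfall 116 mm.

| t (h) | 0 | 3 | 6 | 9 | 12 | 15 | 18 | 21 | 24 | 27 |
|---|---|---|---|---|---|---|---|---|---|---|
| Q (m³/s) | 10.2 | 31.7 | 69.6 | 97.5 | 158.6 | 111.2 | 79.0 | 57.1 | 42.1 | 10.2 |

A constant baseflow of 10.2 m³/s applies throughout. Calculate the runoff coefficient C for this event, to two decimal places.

ΣQ_DR = 565.2 m³/s; V = ΣQ_DR·Δt = 6.104 × 10^6 m³.
Runoff depth d = V / A = 20.90 mm.
C = d / P = 20.90 / 116 = 0.18.

C ≈ 0.18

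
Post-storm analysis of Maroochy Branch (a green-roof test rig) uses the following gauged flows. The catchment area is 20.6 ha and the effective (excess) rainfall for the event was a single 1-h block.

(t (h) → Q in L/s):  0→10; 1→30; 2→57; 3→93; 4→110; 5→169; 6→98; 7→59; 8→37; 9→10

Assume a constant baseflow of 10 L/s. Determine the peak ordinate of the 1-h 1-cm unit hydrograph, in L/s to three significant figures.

U_p ≈ 159 L/s

Direct runoff: 0.0, 20.0, 47.0, 83.0, 100.0, 159.0, 88.0, 49.0, 27.0, 0.0 L/s; ΣQ_DR = 573.0 L/s, peak = 159.0 L/s.
Runoff depth d = ΣQ_DR·Δt / A = 573.0 × 3600 / (20.6 ha) = 10.01 mm.
The 1-cm UH is the DRH scaled by (10 mm)/d, so U_p = 159.0 × 10/10.01 = 159 L/s.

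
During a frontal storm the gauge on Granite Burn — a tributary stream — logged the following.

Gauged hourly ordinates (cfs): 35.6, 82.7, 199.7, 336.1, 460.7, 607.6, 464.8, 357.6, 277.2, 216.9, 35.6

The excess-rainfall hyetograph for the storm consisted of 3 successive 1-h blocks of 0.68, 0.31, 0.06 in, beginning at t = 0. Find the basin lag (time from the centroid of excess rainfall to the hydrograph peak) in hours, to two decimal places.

t_L ≈ 4.09 h

Centroid of excess rainfall: t_c = Σ P_i·t̄_i / ΣP_i = 0.9095 h (block centres at 0.5, 1.5, 2.5 h).
Hydrograph peak occurs at t = 5 h, so basin lag t_L = 5 − 0.9095 = 4.09 h.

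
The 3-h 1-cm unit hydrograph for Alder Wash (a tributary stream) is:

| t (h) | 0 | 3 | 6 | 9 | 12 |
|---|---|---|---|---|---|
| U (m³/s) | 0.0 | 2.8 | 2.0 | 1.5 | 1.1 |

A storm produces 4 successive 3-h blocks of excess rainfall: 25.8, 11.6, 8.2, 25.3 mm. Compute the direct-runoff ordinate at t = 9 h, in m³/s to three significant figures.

Q ≈ 8.49 m³/s

By discrete convolution, Q_j = Σ (P_i / 10 mm) · U_{j−i}.
At t = 9 h (j=3): Q = (25.8/10)·1.5 + (11.6/10)·2.0 + (8.2/10)·2.8 + (25.3/10)·0.0 = 8.49 m³/s.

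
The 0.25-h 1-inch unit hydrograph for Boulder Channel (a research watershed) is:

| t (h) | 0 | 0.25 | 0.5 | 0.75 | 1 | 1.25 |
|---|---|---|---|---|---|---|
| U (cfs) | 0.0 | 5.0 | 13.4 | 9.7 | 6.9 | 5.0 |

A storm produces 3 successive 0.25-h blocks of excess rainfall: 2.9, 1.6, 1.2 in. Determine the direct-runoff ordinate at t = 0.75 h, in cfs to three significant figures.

Q ≈ 55.6 cfs

By discrete convolution, Q_j = Σ (P_i / 1 in) · U_{j−i}.
At t = 0.75 h (j=3): Q = (2.9/1)·9.7 + (1.6/1)·13.4 + (1.2/1)·5.0 = 55.6 cfs.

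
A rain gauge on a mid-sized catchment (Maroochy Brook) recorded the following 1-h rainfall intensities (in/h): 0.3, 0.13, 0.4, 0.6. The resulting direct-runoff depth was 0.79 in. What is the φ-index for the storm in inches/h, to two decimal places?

φ ≈ 0.17 in/h

Only the 3 blocks with intensity above φ contribute runoff: 0.3, 0.4, 0.6 in/h.
Σ(I−φ)·Δt = d  ⇒  (0.3+0.4+0.6 − 3φ)·1 = 0.79
φ = (1.300 − 0.79/1) / 3 = 0.17 in/h.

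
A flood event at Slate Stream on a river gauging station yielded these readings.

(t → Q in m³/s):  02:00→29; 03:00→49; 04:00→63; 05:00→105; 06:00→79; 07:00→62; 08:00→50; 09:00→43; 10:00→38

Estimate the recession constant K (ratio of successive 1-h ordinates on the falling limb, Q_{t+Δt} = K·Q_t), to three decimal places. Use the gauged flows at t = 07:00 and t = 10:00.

K ≈ 0.849

Using the recession-limb readings at t = 07:00 and t = 10:00: Q falls from 62 to 38 m³/s over 3 intervals.
K = (Q₂/Q₁)^(1/3) = (38/62)^(1/3) = 0.849.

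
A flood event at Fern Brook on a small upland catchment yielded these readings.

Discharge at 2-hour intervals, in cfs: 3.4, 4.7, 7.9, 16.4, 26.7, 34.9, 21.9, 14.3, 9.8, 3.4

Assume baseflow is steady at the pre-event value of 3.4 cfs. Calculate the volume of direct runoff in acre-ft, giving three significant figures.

V ≈ 18.1 acre-ft

Direct-runoff ordinates (Q − Q_b): 0.0, 1.3, 4.5, 13.0, 23.3, 31.5, 18.5, 10.9, 6.4, 0.0 cfs.
ΣQ_DR = 109.4 cfs.
With Δt = 2 h = 7200 s, V = ΣQ_DR · Δt = 109.4 × 7200 = 7.88 × 10^5 ft³ = 18.1 acre-ft.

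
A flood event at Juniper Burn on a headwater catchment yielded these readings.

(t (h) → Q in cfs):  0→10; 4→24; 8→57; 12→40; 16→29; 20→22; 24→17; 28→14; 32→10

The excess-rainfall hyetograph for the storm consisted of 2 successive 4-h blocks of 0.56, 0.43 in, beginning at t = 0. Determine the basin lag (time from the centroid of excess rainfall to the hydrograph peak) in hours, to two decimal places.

t_L ≈ 4.26 h

Centroid of excess rainfall: t_c = Σ P_i·t̄_i / ΣP_i = 3.7374 h (block centres at 2, 6 h).
Hydrograph peak occurs at t = 8 h, so basin lag t_L = 8 − 3.7374 = 4.26 h.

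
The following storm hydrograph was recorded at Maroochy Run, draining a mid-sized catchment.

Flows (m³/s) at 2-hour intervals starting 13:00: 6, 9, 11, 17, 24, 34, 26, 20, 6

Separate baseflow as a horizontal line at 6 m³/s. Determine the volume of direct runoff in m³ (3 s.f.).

V ≈ 7.13 × 10^5 m³

Direct-runoff ordinates (Q − Q_b): 0.0, 3.0, 5.0, 11.0, 18.0, 28.0, 20.0, 14.0, 0.0 m³/s.
ΣQ_DR = 99.00 m³/s.
With Δt = 2 h = 7200 s, V = ΣQ_DR · Δt = 99.00 × 7200 = 7.13 × 10^5 m³.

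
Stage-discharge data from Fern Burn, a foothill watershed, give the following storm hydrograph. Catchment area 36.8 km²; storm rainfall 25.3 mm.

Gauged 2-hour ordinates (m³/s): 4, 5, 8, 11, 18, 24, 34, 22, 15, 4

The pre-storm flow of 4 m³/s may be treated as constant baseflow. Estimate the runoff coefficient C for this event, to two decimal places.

ΣQ_DR = 105.0 m³/s; V = ΣQ_DR·Δt = 7.560 × 10^5 m³.
Runoff depth d = V / A = 20.54 mm.
C = d / P = 20.54 / 25.3 = 0.81.

C ≈ 0.81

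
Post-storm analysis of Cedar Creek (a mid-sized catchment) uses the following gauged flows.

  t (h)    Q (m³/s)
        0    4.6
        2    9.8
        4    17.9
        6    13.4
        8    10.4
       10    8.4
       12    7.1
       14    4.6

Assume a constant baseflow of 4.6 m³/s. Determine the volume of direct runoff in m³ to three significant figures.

V ≈ 2.84 × 10^5 m³

Direct-runoff ordinates (Q − Q_b): 0.0, 5.2, 13.3, 8.8, 5.8, 3.8, 2.5, 0.0 m³/s.
ΣQ_DR = 39.40 m³/s.
With Δt = 2 h = 7200 s, V = ΣQ_DR · Δt = 39.40 × 7200 = 2.84 × 10^5 m³.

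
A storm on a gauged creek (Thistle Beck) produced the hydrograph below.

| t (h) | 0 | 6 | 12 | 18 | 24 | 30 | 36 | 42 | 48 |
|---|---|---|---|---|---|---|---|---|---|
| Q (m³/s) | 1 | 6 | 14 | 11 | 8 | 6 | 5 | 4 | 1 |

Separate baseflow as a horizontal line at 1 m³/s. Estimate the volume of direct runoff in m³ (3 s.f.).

V ≈ 1.02 × 10^6 m³

Direct-runoff ordinates (Q − Q_b): 0.0, 5.0, 13.0, 10.0, 7.0, 5.0, 4.0, 3.0, 0.0 m³/s.
ΣQ_DR = 47.00 m³/s.
With Δt = 6 h = 21600 s, V = ΣQ_DR · Δt = 47.00 × 21600 = 1.02 × 10^6 m³.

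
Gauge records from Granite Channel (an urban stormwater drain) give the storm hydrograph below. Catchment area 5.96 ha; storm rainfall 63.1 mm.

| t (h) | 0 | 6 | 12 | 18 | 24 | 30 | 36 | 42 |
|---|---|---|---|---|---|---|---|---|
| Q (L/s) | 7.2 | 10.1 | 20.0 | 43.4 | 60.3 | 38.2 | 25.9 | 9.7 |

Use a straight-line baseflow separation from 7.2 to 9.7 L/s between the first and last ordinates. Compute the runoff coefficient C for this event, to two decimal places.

C ≈ 0.85

ΣQ_DR = 147.2 L/s; V = ΣQ_DR·Δt = 3.180 × 10^6 L.
Runoff depth d = V / A = 53.35 mm.
C = d / P = 53.35 / 63.1 = 0.85.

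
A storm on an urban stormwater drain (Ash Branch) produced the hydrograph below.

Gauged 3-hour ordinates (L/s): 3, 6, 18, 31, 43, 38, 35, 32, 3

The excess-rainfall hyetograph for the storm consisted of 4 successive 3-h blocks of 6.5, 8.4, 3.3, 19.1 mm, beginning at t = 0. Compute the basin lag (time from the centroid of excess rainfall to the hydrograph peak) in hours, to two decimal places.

t_L ≈ 4.68 h

Centroid of excess rainfall: t_c = Σ P_i·t̄_i / ΣP_i = 7.3150 h (block centres at 1.5, 4.5, 7.5, 10.5 h).
Hydrograph peak occurs at t = 12 h, so basin lag t_L = 12 − 7.3150 = 4.68 h.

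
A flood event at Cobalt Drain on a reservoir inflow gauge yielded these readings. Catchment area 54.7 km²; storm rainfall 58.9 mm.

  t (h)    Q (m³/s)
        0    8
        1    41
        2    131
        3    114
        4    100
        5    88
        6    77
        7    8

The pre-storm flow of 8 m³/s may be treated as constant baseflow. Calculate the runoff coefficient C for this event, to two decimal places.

ΣQ_DR = 503.0 m³/s; V = ΣQ_DR·Δt = 1.811 × 10^6 m³.
Runoff depth d = V / A = 33.10 mm.
C = d / P = 33.10 / 58.9 = 0.56.

C ≈ 0.56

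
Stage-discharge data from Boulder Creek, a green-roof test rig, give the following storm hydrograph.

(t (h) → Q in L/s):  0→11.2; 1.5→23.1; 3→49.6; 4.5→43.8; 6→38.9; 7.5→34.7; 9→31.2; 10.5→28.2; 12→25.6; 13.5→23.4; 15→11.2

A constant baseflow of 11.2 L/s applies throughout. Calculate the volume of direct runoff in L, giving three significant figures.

V ≈ 1.07 × 10^6 L

Direct-runoff ordinates (Q − Q_b): 0.0, 11.9, 38.4, 32.6, 27.7, 23.5, 20.0, 17.0, 14.4, 12.2, 0.0 L/s.
ΣQ_DR = 197.7 L/s.
With Δt = 1.5 h = 5400 s, V = ΣQ_DR · Δt = 197.7 × 5400 = 1.07 × 10^6 L.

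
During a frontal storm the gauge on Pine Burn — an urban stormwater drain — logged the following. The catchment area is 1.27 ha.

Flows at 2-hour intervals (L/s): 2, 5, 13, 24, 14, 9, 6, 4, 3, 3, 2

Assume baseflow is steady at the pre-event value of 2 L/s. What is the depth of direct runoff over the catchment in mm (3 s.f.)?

Direct runoff: 0.0, 3.0, 11.0, 22.0, 12.0, 7.0, 4.0, 2.0, 1.0, 1.0, 0.0 L/s; ΣQ_DR = 63.00 L/s.
V = ΣQ_DR · Δt = 63.00 × 7200 s = 4.536 × 10^5 L.
Over A = 1.27 ha, depth = V / A = 35.7 mm.

d ≈ 35.7 mm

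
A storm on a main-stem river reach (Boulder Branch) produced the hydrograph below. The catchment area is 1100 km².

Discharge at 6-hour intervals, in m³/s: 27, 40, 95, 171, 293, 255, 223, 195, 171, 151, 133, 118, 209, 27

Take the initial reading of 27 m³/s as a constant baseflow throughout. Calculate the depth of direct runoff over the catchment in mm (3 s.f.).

Direct runoff: 0.0, 13.0, 68.0, 144.0, 266.0, 228.0, 196.0, 168.0, 144.0, 124.0, 106.0, 91.0, 182.0, 0.0 m³/s; ΣQ_DR = 1730 m³/s.
V = ΣQ_DR · Δt = 1730 × 21600 s = 3.737 × 10^7 m³.
Over A = 1100 km², depth = V / A = 34.0 mm.

d ≈ 34.0 mm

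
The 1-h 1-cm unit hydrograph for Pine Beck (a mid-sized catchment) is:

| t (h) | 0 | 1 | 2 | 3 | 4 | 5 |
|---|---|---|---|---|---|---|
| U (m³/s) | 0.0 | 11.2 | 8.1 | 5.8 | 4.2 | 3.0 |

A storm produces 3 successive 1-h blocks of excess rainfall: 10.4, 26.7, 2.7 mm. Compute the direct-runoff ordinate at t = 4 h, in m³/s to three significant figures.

Q ≈ 22.0 m³/s

By discrete convolution, Q_j = Σ (P_i / 10 mm) · U_{j−i}.
At t = 4 h (j=4): Q = (10.4/10)·4.2 + (26.7/10)·5.8 + (2.7/10)·8.1 = 22.0 m³/s.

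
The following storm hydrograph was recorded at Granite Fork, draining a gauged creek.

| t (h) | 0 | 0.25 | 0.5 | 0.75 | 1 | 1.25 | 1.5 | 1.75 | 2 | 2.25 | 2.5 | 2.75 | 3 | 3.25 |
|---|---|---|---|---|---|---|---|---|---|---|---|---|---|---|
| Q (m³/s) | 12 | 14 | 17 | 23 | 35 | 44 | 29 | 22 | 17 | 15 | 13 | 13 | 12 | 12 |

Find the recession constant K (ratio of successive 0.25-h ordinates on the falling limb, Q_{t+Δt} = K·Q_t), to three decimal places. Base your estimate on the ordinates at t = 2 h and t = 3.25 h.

K ≈ 0.933

Using the recession-limb readings at t = 2 h and t = 3.25 h: Q falls from 17 to 12 m³/s over 5 intervals.
K = (Q₂/Q₁)^(1/5) = (12/17)^(1/5) = 0.933.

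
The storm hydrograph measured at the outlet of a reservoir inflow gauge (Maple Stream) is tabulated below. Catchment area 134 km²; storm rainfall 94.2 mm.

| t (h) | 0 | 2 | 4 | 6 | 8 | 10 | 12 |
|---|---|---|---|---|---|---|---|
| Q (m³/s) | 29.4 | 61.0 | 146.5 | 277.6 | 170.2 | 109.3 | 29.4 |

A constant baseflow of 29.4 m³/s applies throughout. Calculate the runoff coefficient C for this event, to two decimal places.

C ≈ 0.35

ΣQ_DR = 617.6 m³/s; V = ΣQ_DR·Δt = 4.447 × 10^6 m³.
Runoff depth d = V / A = 33.18 mm.
C = d / P = 33.18 / 94.2 = 0.35.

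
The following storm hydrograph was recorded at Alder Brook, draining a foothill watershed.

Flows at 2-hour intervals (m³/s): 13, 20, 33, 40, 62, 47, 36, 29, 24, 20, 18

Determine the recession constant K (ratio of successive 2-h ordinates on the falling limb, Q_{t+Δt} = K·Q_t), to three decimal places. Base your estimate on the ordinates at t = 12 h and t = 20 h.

Using the recession-limb readings at t = 12 h and t = 20 h: Q falls from 36 to 18 m³/s over 4 intervals.
K = (Q₂/Q₁)^(1/4) = (18/36)^(1/4) = 0.841.

K ≈ 0.841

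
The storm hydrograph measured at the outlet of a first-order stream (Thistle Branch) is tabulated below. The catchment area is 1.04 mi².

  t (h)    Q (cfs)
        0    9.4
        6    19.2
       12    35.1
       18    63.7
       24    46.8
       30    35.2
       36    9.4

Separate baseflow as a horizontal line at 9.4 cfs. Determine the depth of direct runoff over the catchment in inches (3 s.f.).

Direct runoff: 0.0, 9.8, 25.7, 54.3, 37.4, 25.8, 0.0 cfs; ΣQ_DR = 153.0 cfs.
V = ΣQ_DR · Δt = 153.0 × 21600 s = 3.305 × 10^6 ft³.
Over A = 1.04 mi², depth = V / A = 1.37 in.

d ≈ 1.37 in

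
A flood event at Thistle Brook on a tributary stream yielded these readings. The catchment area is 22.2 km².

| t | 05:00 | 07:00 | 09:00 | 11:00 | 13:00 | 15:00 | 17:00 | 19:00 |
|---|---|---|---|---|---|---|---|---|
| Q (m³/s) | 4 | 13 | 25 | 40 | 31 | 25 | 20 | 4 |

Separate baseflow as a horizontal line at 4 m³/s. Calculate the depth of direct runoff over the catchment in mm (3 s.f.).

d ≈ 42.2 mm

Direct runoff: 0.0, 9.0, 21.0, 36.0, 27.0, 21.0, 16.0, 0.0 m³/s; ΣQ_DR = 130.0 m³/s.
V = ΣQ_DR · Δt = 130.0 × 7200 s = 9.360 × 10^5 m³.
Over A = 22.2 km², depth = V / A = 42.2 mm.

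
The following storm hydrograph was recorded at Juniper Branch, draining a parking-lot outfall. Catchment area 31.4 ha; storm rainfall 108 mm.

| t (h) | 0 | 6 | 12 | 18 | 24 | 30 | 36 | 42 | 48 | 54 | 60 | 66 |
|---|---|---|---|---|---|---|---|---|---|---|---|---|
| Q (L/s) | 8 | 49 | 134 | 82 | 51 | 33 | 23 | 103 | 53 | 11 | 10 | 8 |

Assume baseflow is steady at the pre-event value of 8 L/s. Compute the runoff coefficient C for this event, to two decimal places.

ΣQ_DR = 469.0 L/s; V = ΣQ_DR·Δt = 1.013 × 10^7 L.
Runoff depth d = V / A = 32.26 mm.
C = d / P = 32.26 / 108 = 0.30.

C ≈ 0.30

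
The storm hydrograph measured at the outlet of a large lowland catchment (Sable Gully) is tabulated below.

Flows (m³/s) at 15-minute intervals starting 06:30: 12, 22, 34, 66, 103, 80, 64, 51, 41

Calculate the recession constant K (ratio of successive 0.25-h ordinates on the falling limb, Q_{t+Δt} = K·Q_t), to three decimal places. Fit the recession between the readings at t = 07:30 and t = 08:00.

Using the recession-limb readings at t = 07:30 and t = 08:00: Q falls from 103 to 64 m³/s over 2 intervals.
K = (Q₂/Q₁)^(1/2) = (64/103)^(1/2) = 0.788.

K ≈ 0.788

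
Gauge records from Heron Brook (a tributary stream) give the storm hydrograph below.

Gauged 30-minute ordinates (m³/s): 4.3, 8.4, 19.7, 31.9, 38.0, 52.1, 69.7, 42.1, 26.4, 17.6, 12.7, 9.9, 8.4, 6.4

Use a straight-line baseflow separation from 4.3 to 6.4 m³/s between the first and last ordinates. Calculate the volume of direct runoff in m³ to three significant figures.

Direct-runoff ordinates (Q − Q_b): 0.00, 3.94, 15.08, 27.12, 33.05, 46.99, 64.43, 36.67, 20.81, 11.85, 6.78, 3.82, 2.16, 0.00 m³/s.
ΣQ_DR = 272.7 m³/s.
With Δt = 0.5 h = 1800 s, V = ΣQ_DR · Δt = 272.7 × 1800 = 4.91 × 10^5 m³.

V ≈ 4.91 × 10^5 m³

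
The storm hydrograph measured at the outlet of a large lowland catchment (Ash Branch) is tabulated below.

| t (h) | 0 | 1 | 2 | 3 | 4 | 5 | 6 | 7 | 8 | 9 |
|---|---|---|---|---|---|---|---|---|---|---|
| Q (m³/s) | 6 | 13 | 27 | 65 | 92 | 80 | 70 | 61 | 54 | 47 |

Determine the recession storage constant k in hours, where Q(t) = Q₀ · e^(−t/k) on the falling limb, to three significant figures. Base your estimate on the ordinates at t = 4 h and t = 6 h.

On the falling limb, Q drops from 92 to 70 m³/s between t = 4 h and t = 6 h (Δt = 2 h).
k = −Δt / ln(Q₂/Q₁) = −2 / ln(70/92) = 7.32 h.

k ≈ 7.32 h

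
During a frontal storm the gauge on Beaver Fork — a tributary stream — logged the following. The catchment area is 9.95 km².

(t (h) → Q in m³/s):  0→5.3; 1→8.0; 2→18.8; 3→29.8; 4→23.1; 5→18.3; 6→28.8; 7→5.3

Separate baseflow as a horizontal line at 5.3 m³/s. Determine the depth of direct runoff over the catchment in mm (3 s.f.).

Direct runoff: 0.0, 2.7, 13.5, 24.5, 17.8, 13.0, 23.5, 0.0 m³/s; ΣQ_DR = 95.00 m³/s.
V = ΣQ_DR · Δt = 95.00 × 3600 s = 3.420 × 10^5 m³.
Over A = 9.95 km², depth = V / A = 34.4 mm.

d ≈ 34.4 mm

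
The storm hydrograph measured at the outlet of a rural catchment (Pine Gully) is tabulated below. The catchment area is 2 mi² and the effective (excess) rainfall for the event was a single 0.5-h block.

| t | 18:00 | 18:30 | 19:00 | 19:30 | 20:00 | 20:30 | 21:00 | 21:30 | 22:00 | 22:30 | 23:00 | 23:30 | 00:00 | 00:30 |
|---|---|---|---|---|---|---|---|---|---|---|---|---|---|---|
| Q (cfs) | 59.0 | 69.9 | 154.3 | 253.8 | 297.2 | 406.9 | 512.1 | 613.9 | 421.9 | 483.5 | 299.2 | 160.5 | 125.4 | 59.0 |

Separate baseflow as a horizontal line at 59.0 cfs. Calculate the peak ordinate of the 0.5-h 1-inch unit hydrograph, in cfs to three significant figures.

U_p ≈ 463 cfs

Direct runoff: 0.0, 10.9, 95.3, 194.8, 238.2, 347.9, 453.1, 554.9, 362.9, 424.5, 240.2, 101.5, 66.4, 0.0 cfs; ΣQ_DR = 3091 cfs, peak = 554.9 cfs.
Runoff depth d = ΣQ_DR·Δt / A = 3091 × 1800 / (2 mi²) = 1.197 in.
The 1-inch UH is the DRH scaled by (1 in)/d, so U_p = 554.9 × 1/1.197 = 463 cfs.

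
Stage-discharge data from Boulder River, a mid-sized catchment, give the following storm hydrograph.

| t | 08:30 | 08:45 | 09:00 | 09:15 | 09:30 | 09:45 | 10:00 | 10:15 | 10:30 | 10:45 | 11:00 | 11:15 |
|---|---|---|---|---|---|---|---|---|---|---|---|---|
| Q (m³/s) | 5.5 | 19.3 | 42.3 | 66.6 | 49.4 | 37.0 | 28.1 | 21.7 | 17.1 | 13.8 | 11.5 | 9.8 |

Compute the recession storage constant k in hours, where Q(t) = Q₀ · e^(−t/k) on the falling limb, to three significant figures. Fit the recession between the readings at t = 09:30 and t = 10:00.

On the falling limb, Q drops from 49.4 to 28.1 m³/s between t = 09:30 and t = 10:00 (Δt = 0.5 h).
k = −Δt / ln(Q₂/Q₁) = −0.5 / ln(28.1/49.4) = 0.886 h.

k ≈ 0.886 h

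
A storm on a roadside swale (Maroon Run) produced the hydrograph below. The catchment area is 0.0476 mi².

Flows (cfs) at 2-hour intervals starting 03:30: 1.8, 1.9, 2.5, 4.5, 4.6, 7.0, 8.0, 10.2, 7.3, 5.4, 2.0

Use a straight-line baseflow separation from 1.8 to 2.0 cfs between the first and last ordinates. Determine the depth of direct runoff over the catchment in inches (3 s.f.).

Direct runoff: 0.00, 0.08, 0.66, 2.64, 2.72, 5.10, 6.08, 8.26, 5.34, 3.42, 0.00 cfs; ΣQ_DR = 34.30 cfs.
V = ΣQ_DR · Δt = 34.30 × 7200 s = 2.470 × 10^5 ft³.
Over A = 0.0476 mi², depth = V / A = 2.23 in.

d ≈ 2.23 in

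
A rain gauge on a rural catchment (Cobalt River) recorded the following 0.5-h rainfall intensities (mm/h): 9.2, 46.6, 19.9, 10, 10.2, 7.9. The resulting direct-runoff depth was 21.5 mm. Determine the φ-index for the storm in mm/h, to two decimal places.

φ ≈ 11.75 mm/h

Only the 2 blocks with intensity above φ contribute runoff: 46.6, 19.9 mm/h.
Σ(I−φ)·Δt = d  ⇒  (46.6+19.9 − 2φ)·0.5 = 21.5
φ = (66.50 − 21.5/0.5) / 2 = 11.75 mm/h.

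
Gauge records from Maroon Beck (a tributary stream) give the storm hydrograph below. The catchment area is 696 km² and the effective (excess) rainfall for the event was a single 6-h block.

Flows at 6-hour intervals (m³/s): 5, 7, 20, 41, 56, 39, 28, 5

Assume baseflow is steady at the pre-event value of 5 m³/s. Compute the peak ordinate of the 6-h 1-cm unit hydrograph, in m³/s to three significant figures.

U_p ≈ 102 m³/s

Direct runoff: 0.0, 2.0, 15.0, 36.0, 51.0, 34.0, 23.0, 0.0 m³/s; ΣQ_DR = 161.0 m³/s, peak = 51.0 m³/s.
Runoff depth d = ΣQ_DR·Δt / A = 161.0 × 21600 / (696 km²) = 4.997 mm.
The 1-cm UH is the DRH scaled by (10 mm)/d, so U_p = 51.0 × 10/4.997 = 102 m³/s.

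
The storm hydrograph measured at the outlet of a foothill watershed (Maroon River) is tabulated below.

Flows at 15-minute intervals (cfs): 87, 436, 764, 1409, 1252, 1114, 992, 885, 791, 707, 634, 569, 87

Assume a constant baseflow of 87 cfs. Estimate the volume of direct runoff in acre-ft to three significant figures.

V ≈ 178 acre-ft

Direct-runoff ordinates (Q − Q_b): 0.0, 349.0, 677.0, 1322.0, 1165.0, 1027.0, 905.0, 798.0, 704.0, 620.0, 547.0, 482.0, 0.0 cfs.
ΣQ_DR = 8596 cfs.
With Δt = 0.25 h = 900 s, V = ΣQ_DR · Δt = 8596 × 900 = 7.74 × 10^6 ft³ = 178 acre-ft.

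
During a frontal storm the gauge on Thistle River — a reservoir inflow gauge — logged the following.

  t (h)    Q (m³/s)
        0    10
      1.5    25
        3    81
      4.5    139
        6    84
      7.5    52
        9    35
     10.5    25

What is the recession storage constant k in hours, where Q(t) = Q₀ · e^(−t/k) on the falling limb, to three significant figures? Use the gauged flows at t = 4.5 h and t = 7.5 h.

k ≈ 3.05 h

On the falling limb, Q drops from 139 to 52 m³/s between t = 4.5 h and t = 7.5 h (Δt = 3 h).
k = −Δt / ln(Q₂/Q₁) = −3 / ln(52/139) = 3.05 h.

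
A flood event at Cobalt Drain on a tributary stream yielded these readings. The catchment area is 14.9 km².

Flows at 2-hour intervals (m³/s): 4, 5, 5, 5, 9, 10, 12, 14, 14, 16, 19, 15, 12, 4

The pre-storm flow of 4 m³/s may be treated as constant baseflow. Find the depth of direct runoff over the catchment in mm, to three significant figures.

d ≈ 42.5 mm

Direct runoff: 0.0, 1.0, 1.0, 1.0, 5.0, 6.0, 8.0, 10.0, 10.0, 12.0, 15.0, 11.0, 8.0, 0.0 m³/s; ΣQ_DR = 88.00 m³/s.
V = ΣQ_DR · Δt = 88.00 × 7200 s = 6.336 × 10^5 m³.
Over A = 14.9 km², depth = V / A = 42.5 mm.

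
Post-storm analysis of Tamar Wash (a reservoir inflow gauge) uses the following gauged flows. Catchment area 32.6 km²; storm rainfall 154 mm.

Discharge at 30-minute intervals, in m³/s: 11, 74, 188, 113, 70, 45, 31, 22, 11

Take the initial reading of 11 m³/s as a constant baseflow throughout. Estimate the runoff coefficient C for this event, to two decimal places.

C ≈ 0.17

ΣQ_DR = 466.0 m³/s; V = ΣQ_DR·Δt = 8.388 × 10^5 m³.
Runoff depth d = V / A = 25.73 mm.
C = d / P = 25.73 / 154 = 0.17.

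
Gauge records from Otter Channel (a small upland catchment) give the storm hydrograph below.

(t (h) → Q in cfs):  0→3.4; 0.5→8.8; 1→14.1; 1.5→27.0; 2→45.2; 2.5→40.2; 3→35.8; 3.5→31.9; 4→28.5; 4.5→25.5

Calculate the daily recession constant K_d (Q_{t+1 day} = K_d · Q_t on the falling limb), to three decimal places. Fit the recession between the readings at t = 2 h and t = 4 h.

Between t = 2 h and t = 4 h the flow falls from 45.2 to 28.5 cfs over 4×0.5 h = 2 h.
Per-interval ratio K = (28.5/45.2)^(1/4) = 0.8911; K_d = K^(24/0.5) = 0.004.

K_d ≈ 0.004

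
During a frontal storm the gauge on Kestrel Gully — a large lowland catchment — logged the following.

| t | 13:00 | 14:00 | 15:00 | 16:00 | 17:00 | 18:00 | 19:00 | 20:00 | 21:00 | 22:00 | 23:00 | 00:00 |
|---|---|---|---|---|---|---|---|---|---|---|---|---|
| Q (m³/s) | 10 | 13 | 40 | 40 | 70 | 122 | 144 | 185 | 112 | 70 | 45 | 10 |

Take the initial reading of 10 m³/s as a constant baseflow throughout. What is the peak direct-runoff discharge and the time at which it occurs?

Subtracting baseflow gives direct-runoff ordinates: 0.0, 3.0, 30.0, 30.0, 60.0, 112.0, 134.0, 175.0, 102.0, 60.0, 35.0, 0.0 m³/s.
The maximum is 175.0 m³/s, occurring at the reading for t = 20:00.

Q_p = 175.0 m³/s at t = 20:00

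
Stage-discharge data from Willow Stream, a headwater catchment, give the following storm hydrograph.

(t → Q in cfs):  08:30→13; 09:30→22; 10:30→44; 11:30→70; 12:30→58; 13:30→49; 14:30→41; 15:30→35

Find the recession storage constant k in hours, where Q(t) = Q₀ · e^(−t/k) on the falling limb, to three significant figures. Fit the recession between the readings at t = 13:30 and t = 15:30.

On the falling limb, Q drops from 49 to 35 cfs between t = 13:30 and t = 15:30 (Δt = 2 h).
k = −Δt / ln(Q₂/Q₁) = −2 / ln(35/49) = 5.94 h.

k ≈ 5.94 h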